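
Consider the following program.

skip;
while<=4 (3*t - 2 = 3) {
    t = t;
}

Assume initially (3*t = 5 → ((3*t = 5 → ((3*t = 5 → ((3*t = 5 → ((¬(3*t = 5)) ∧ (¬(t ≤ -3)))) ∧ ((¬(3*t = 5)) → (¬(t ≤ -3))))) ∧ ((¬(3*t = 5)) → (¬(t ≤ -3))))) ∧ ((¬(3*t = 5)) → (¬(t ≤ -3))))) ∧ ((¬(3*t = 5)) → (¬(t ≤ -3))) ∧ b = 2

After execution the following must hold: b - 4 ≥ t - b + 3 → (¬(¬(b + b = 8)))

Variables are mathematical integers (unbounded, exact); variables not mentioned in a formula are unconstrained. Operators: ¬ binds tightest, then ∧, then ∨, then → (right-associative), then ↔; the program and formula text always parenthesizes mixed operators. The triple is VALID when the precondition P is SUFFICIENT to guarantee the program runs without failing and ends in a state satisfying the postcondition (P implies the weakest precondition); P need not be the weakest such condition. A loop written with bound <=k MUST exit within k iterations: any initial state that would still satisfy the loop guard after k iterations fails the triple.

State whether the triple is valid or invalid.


Working backward. After the program, the postcondition b - 4 ≥ t - b + 3 → (¬(¬(b + b = 8))) must hold; in canonical form it is 2*b ≥ t + 7 → 2*b = 8.
Before the loop (bound <=4), unroll the exhaustion recursion (WP_0 = exit-now case; WP_j = one more guarded iteration, up to j = 4):
  WP_0: (¬(3*t = 5)) ∧ (2*b ≥ t + 7 → 2*b = 8)
  WP_1: (3*t = 5 → ((¬(3*t = 5)) ∧ (2*b ≥ t + 7 → 2*b = 8))) ∧ ((¬(3*t = 5)) → (2*b ≥ t + 7 → 2*b = 8))
  WP_2: (3*t = 5 → ((3*t = 5 → ((¬(3*t = 5)) ∧ (2*b ≥ t + 7 → 2*b = 8))) ∧ ((¬(3*t = 5)) → (2*b ≥ t + 7 → 2*b = 8)))) ∧ ((¬(3*t = 5)) → (2*b ≥ t + 7 → 2*b = 8))
  WP_3: (3*t = 5 → ((3*t = 5 → ((3*t = 5 → ((¬(3*t = 5)) ∧ (2*b ≥ t + 7 → 2*b = 8))) ∧ ((¬(3*t = 5)) → (2*b ≥ t + 7 → 2*b = 8)))) ∧ ((¬(3*t = 5)) → (2*b ≥ t + 7 → 2*b = 8)))) ∧ ((¬(3*t = 5)) → (2*b ≥ t + 7 → 2*b = 8))
  WP_4: (3*t = 5 → ((3*t = 5 → ((3*t = 5 → ((3*t = 5 → ((¬(3*t = 5)) ∧ (2*b ≥ t + 7 → 2*b = 8))) ∧ ((¬(3*t = 5)) → (2*b ≥ t + 7 → 2*b = 8)))) ∧ ((¬(3*t = 5)) → (2*b ≥ t + 7 → 2*b = 8)))) ∧ ((¬(3*t = 5)) → (2*b ≥ t + 7 → 2*b = 8)))) ∧ ((¬(3*t = 5)) → (2*b ≥ t + 7 → 2*b = 8))
So before the loop: (3*t = 5 → ((3*t = 5 → ((3*t = 5 → ((3*t = 5 → ((¬(3*t = 5)) ∧ (2*b ≥ t + 7 → 2*b = 8))) ∧ ((¬(3*t = 5)) → (2*b ≥ t + 7 → 2*b = 8)))) ∧ ((¬(3*t = 5)) → (2*b ≥ t + 7 → 2*b = 8)))) ∧ ((¬(3*t = 5)) → (2*b ≥ t + 7 → 2*b = 8)))) ∧ ((¬(3*t = 5)) → (2*b ≥ t + 7 → 2*b = 8))
Before skip: (3*t = 5 → ((3*t = 5 → ((3*t = 5 → ((3*t = 5 → ((¬(3*t = 5)) ∧ (2*b ≥ t + 7 → 2*b = 8))) ∧ ((¬(3*t = 5)) → (2*b ≥ t + 7 → 2*b = 8)))) ∧ ((¬(3*t = 5)) → (2*b ≥ t + 7 → 2*b = 8)))) ∧ ((¬(3*t = 5)) → (2*b ≥ t + 7 → 2*b = 8)))) ∧ ((¬(3*t = 5)) → (2*b ≥ t + 7 → 2*b = 8))
The weakest precondition is (3*t = 5 → ((3*t = 5 → ((3*t = 5 → ((3*t = 5 → ((¬(3*t = 5)) ∧ (2*b ≥ t + 7 → 2*b = 8))) ∧ ((¬(3*t = 5)) → (2*b ≥ t + 7 → 2*b = 8)))) ∧ ((¬(3*t = 5)) → (2*b ≥ t + 7 → 2*b = 8)))) ∧ ((¬(3*t = 5)) → (2*b ≥ t + 7 → 2*b = 8)))) ∧ ((¬(3*t = 5)) → (2*b ≥ t + 7 → 2*b = 8)).
Check whether (3*t = 5 → ((3*t = 5 → ((3*t = 5 → ((3*t = 5 → ((¬(3*t = 5)) ∧ (¬(t ≤ -3)))) ∧ ((¬(3*t = 5)) → (¬(t ≤ -3))))) ∧ ((¬(3*t = 5)) → (¬(t ≤ -3))))) ∧ ((¬(3*t = 5)) → (¬(t ≤ -3))))) ∧ ((¬(3*t = 5)) → (¬(t ≤ -3))) ∧ b = 2 implies it.
Every state satisfying the precondition satisfies the weakest precondition: the implication holds.
Answer: valid


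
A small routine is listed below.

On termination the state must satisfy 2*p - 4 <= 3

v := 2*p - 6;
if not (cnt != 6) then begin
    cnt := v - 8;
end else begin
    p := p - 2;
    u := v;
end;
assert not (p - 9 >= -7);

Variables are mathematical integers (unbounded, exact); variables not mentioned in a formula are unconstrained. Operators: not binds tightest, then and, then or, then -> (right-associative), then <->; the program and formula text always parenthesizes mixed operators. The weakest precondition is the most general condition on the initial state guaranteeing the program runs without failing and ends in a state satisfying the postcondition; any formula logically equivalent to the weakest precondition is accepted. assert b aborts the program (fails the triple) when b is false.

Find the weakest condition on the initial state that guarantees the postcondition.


Working backward. After the program, the postcondition 2*p - 4 <= 3 must hold; in canonical form it is 2*p <= 7.
Before assert not (p - 9 >= -7): (not (p >= 2)) and 2*p <= 7
Then branch requires (not (p >= 2)) and 2*p <= 7; else branch requires (not (p >= 4)) and 2*p <= 11.
Before the if: ((not (cnt != 6)) -> ((not (p >= 2)) and 2*p <= 7)) and (cnt != 6 -> ((not (p >= 4)) and 2*p <= 11))
Before v := 2*p - 6: ((not (cnt != 6)) -> ((not (p >= 2)) and 2*p <= 7)) and (cnt != 6 -> ((not (p >= 4)) and 2*p <= 11))
Answer: WP = ((not (cnt != 6)) -> ((not (p >= 2)) and 2*p <= 7)) and (cnt != 6 -> ((not (p >= 4)) and 2*p <= 11))


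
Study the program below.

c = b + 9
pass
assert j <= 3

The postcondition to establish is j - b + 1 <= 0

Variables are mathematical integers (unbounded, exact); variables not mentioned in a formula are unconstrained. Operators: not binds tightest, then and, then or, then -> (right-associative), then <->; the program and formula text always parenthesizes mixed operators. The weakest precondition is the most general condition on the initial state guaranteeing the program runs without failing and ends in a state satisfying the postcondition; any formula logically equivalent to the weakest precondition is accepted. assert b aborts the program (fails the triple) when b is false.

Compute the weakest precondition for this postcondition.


Working backward. After the program, the postcondition j - b + 1 <= 0 must hold; in canonical form it is j <= b - 1.
Before assert j <= 3: j <= 3 and j <= b - 1
Before skip: j <= 3 and j <= b - 1
Before c := b + 9: j <= 3 and j <= b - 1
Answer: WP = j <= 3 and j <= b - 1


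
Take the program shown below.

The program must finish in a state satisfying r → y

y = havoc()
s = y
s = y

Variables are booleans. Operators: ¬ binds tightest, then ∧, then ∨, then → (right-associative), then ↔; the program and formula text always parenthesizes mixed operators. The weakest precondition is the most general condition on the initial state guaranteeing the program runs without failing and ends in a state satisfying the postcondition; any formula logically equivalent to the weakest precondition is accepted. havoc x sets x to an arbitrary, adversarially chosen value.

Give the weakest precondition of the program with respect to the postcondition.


Working backward. After the program, r → y must hold.
Before s := y: r → y
Before s := y: r → y
Before havoc y: ¬r
Answer: WP = ¬r


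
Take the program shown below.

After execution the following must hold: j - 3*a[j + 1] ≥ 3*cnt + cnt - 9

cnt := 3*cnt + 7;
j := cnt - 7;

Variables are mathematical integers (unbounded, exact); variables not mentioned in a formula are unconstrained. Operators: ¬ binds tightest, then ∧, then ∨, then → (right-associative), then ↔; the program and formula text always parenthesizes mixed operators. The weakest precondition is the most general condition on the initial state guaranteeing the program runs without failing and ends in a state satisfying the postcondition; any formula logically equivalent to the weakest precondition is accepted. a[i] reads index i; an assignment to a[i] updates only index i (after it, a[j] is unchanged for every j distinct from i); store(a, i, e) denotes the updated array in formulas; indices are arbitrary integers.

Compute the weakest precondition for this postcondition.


Working backward. After the program, the postcondition j - 3*a[j + 1] ≥ 3*cnt + cnt - 9 must hold; in canonical form it is j ≥ 3*a[j + 1] + 4*cnt - 9.
Before j := cnt - 7: 3*a[cnt - 6] + 3*cnt ≤ 2
Before cnt := 3*cnt + 7: 3*a[3*cnt + 1] + 9*cnt ≤ -19
Answer: WP = 3*a[3*cnt + 1] + 9*cnt ≤ -19


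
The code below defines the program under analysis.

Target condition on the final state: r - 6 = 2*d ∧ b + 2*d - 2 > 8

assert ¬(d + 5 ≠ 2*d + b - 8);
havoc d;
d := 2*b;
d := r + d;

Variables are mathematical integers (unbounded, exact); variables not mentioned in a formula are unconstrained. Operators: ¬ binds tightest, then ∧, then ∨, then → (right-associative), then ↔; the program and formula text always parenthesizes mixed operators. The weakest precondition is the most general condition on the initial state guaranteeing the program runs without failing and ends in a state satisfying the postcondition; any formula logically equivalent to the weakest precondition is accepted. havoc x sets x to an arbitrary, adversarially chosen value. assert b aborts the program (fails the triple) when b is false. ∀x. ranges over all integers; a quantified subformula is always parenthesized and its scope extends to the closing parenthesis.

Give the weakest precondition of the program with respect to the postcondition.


Working backward. After the program, the postcondition r - 6 = 2*d ∧ b + 2*d - 2 > 8 must hold; in canonical form it is r = 2*d + 6 ∧ b + 2*d > 10.
Before d := r + d: 2*d + r = -6 ∧ b + 2*d + 2*r > 10
Before d := 2*b: 4*b + r = -6 ∧ 5*b + 2*r > 10
Before havoc d: 4*b + r = -6 ∧ 5*b + 2*r > 10
Before assert ¬(d + 5 ≠ 2*d + b - 8): (¬(b + d ≠ 13)) ∧ 4*b + r = -6 ∧ 5*b + 2*r > 10
Answer: WP = (¬(b + d ≠ 13)) ∧ 4*b + r = -6 ∧ 5*b + 2*r > 10


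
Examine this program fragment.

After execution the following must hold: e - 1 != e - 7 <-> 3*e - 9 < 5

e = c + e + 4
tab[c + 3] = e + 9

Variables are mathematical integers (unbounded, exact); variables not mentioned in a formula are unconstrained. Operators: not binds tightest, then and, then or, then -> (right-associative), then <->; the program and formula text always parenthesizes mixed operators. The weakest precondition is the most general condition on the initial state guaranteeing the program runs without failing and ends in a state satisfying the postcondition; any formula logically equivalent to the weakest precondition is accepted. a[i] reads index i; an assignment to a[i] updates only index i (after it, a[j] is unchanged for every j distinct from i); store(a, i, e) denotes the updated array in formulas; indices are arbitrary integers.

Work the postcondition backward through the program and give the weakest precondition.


Working backward. After the program, the postcondition e - 1 != e - 7 <-> 3*e - 9 < 5 must hold; in canonical form it is 3*e < 14.
Before tab[c + 3] := e + 9: 3*e < 14
Before e := c + e + 4: 3*c + 3*e < 2
Answer: WP = 3*c + 3*e < 2


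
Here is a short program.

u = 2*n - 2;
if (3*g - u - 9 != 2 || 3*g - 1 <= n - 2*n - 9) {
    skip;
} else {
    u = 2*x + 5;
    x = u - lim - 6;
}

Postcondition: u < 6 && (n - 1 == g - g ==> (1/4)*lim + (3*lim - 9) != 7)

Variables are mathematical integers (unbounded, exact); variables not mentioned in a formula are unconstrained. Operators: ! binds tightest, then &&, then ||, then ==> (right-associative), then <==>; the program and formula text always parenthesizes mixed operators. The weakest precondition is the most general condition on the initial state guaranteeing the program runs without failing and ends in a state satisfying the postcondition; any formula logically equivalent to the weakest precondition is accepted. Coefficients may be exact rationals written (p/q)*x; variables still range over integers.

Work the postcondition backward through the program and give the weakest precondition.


Working backward. After the program, the postcondition u < 6 && (n - 1 == g - g ==> (1/4)*lim + (3*lim - 9) != 7) must hold; in canonical form it is u < 6 && (n == 1 ==> (13/4)*lim != 16).
Then branch requires u < 6 && (n == 1 ==> (13/4)*lim != 16); else branch requires 2*x < 1 && (n == 1 ==> (13/4)*lim != 16).
Before the if: ((3*g != u + 11 || 3*g + n <= -8) ==> (u < 6 && (n == 1 ==> (13/4)*lim != 16))) && ((!(3*g != u + 11 || 3*g + n <= -8)) ==> (2*x < 1 && (n == 1 ==> (13/4)*lim != 16)))
Before u := 2*n - 2: ((3*g != 2*n + 9 || 3*g + n <= -8) ==> (2*n < 8 && (n == 1 ==> (13/4)*lim != 16))) && ((!(3*g != 2*n + 9 || 3*g + n <= -8)) ==> (2*x < 1 && (n == 1 ==> (13/4)*lim != 16)))
Answer: WP = ((3*g != 2*n + 9 || 3*g + n <= -8) ==> (2*n < 8 && (n == 1 ==> (13/4)*lim != 16))) && ((!(3*g != 2*n + 9 || 3*g + n <= -8)) ==> (2*x < 1 && (n == 1 ==> (13/4)*lim != 16)))


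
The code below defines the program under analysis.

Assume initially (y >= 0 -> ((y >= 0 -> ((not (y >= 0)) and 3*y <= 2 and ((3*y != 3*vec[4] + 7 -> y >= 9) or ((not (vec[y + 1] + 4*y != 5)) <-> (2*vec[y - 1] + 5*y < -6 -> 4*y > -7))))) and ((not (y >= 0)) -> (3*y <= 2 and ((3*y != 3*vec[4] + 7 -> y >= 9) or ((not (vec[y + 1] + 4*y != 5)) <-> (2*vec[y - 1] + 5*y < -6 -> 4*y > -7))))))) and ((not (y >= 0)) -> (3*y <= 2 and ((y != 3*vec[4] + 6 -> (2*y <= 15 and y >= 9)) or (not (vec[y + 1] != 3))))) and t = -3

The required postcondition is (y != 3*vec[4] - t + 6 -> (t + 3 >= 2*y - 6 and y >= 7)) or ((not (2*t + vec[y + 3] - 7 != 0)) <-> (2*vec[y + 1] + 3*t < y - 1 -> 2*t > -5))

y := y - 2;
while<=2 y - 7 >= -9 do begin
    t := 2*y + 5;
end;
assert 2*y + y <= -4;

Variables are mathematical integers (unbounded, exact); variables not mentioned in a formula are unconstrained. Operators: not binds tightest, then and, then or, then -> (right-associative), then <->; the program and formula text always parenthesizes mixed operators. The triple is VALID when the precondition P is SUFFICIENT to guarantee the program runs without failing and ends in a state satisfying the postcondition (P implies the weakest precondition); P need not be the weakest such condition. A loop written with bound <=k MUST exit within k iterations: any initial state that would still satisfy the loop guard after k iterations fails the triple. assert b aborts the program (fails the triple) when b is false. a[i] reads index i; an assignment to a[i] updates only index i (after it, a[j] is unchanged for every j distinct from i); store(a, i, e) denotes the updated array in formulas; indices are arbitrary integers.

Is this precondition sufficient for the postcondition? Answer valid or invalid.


Working backward. After the program, the postcondition (y != 3*vec[4] - t + 6 -> (t + 3 >= 2*y - 6 and y >= 7)) or ((not (2*t + vec[y + 3] - 7 != 0)) <-> (2*vec[y + 1] + 3*t < y - 1 -> 2*t > -5)) must hold; in canonical form it is (t + y != 3*vec[4] + 6 -> (t >= 2*y - 9 and y >= 7)) or ((not (vec[y + 3] + 2*t != 7)) <-> (2*vec[y + 1] + 3*t < y - 1 -> 2*t > -5)).
Before assert 2*y + y <= -4: 3*y <= -4 and ((t + y != 3*vec[4] + 6 -> (t >= 2*y - 9 and y >= 7)) or ((not (vec[y + 3] + 2*t != 7)) <-> (2*vec[y + 1] + 3*t < y - 1 -> 2*t > -5)))
Before the loop (bound <=2), unroll the exhaustion recursion (WP_0 = exit-now case; WP_j = one more guarded iteration, up to j = 2):
  WP_0: (not (y >= -2)) and 3*y <= -4 and ((t + y != 3*vec[4] + 6 -> (t >= 2*y - 9 and y >= 7)) or ((not (vec[y + 3] + 2*t != 7)) <-> (2*vec[y + 1] + 3*t < y - 1 -> 2*t > -5)))
  WP_1: (y >= -2 -> ((not (y >= -2)) and 3*y <= -4 and ((3*y != 3*vec[4] + 1 -> y >= 7) or ((not (vec[y + 3] + 4*y != -3)) <-> (2*vec[y + 1] + 5*y < -16 -> 4*y > -15))))) and ((not (y >= -2)) -> (3*y <= -4 and ((t + y != 3*vec[4] + 6 -> (t >= 2*y - 9 and y >= 7)) or ((not (vec[y + 3] + 2*t != 7)) <-> (2*vec[y + 1] + 3*t < y - 1 -> 2*t > -5)))))
  WP_2: (y >= -2 -> ((y >= -2 -> ((not (y >= -2)) and 3*y <= -4 and ((3*y != 3*vec[4] + 1 -> y >= 7) or ((not (vec[y + 3] + 4*y != -3)) <-> (2*vec[y + 1] + 5*y < -16 -> 4*y > -15))))) and ((not (y >= -2)) -> (3*y <= -4 and ((3*y != 3*vec[4] + 1 -> y >= 7) or ((not (vec[y + 3] + 4*y != -3)) <-> (2*vec[y + 1] + 5*y < -16 -> 4*y > -15))))))) and ((not (y >= -2)) -> (3*y <= -4 and ((t + y != 3*vec[4] + 6 -> (t >= 2*y - 9 and y >= 7)) or ((not (vec[y + 3] + 2*t != 7)) <-> (2*vec[y + 1] + 3*t < y - 1 -> 2*t > -5)))))
So before the loop: (y >= -2 -> ((y >= -2 -> ((not (y >= -2)) and 3*y <= -4 and ((3*y != 3*vec[4] + 1 -> y >= 7) or ((not (vec[y + 3] + 4*y != -3)) <-> (2*vec[y + 1] + 5*y < -16 -> 4*y > -15))))) and ((not (y >= -2)) -> (3*y <= -4 and ((3*y != 3*vec[4] + 1 -> y >= 7) or ((not (vec[y + 3] + 4*y != -3)) <-> (2*vec[y + 1] + 5*y < -16 -> 4*y > -15))))))) and ((not (y >= -2)) -> (3*y <= -4 and ((t + y != 3*vec[4] + 6 -> (t >= 2*y - 9 and y >= 7)) or ((not (vec[y + 3] + 2*t != 7)) <-> (2*vec[y + 1] + 3*t < y - 1 -> 2*t > -5)))))
Before y := y - 2: (y >= 0 -> ((y >= 0 -> ((not (y >= 0)) and 3*y <= 2 and ((3*y != 3*vec[4] + 7 -> y >= 9) or ((not (vec[y + 1] + 4*y != 5)) <-> (2*vec[y - 1] + 5*y < -6 -> 4*y > -7))))) and ((not (y >= 0)) -> (3*y <= 2 and ((3*y != 3*vec[4] + 7 -> y >= 9) or ((not (vec[y + 1] + 4*y != 5)) <-> (2*vec[y - 1] + 5*y < -6 -> 4*y > -7))))))) and ((not (y >= 0)) -> (3*y <= 2 and ((t + y != 3*vec[4] + 8 -> (t >= 2*y - 13 and y >= 9)) or ((not (vec[y + 1] + 2*t != 7)) <-> (2*vec[y - 1] + 3*t < y - 3 -> 2*t > -5)))))
The weakest precondition is (y >= 0 -> ((y >= 0 -> ((not (y >= 0)) and 3*y <= 2 and ((3*y != 3*vec[4] + 7 -> y >= 9) or ((not (vec[y + 1] + 4*y != 5)) <-> (2*vec[y - 1] + 5*y < -6 -> 4*y > -7))))) and ((not (y >= 0)) -> (3*y <= 2 and ((3*y != 3*vec[4] + 7 -> y >= 9) or ((not (vec[y + 1] + 4*y != 5)) <-> (2*vec[y - 1] + 5*y < -6 -> 4*y > -7))))))) and ((not (y >= 0)) -> (3*y <= 2 and ((t + y != 3*vec[4] + 8 -> (t >= 2*y - 13 and y >= 9)) or ((not (vec[y + 1] + 2*t != 7)) <-> (2*vec[y - 1] + 3*t < y - 3 -> 2*t > -5))))).
Check whether (y >= 0 -> ((y >= 0 -> ((not (y >= 0)) and 3*y <= 2 and ((3*y != 3*vec[4] + 7 -> y >= 9) or ((not (vec[y + 1] + 4*y != 5)) <-> (2*vec[y - 1] + 5*y < -6 -> 4*y > -7))))) and ((not (y >= 0)) -> (3*y <= 2 and ((3*y != 3*vec[4] + 7 -> y >= 9) or ((not (vec[y + 1] + 4*y != 5)) <-> (2*vec[y - 1] + 5*y < -6 -> 4*y > -7))))))) and ((not (y >= 0)) -> (3*y <= 2 and ((y != 3*vec[4] + 6 -> (2*y <= 15 and y >= 9)) or (not (vec[y + 1] != 3))))) and t = -3 implies it.
Countermodel: at the initial state t = -3, vec = {[-4] = 0, [-2] = 13, [4] = -3, elsewhere 0}, y = -3, the precondition holds but the weakest precondition fails.
Answer: invalid


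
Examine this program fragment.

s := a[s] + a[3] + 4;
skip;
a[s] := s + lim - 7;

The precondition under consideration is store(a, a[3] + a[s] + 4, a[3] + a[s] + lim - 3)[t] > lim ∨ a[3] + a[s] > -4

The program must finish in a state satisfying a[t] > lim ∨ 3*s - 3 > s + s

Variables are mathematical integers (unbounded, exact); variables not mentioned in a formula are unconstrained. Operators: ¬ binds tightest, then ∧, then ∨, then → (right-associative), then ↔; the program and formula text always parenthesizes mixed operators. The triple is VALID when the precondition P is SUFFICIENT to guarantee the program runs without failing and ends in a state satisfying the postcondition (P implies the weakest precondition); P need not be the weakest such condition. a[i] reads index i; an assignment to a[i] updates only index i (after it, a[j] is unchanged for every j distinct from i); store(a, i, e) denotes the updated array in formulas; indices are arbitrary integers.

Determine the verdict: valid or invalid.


Working backward. After the program, the postcondition a[t] > lim ∨ 3*s - 3 > s + s must hold; in canonical form it is a[t] > lim ∨ s > 3.
Before a[s] := s + lim - 7: store(a, s, lim + s - 7)[t] > lim ∨ s > 3
Before skip: store(a, s, lim + s - 7)[t] > lim ∨ s > 3
Before s := a[s] + a[3] + 4: store(a, a[3] + a[s] + 4, a[3] + a[s] + lim - 3)[t] > lim ∨ a[3] + a[s] > -1
The weakest precondition is store(a, a[3] + a[s] + 4, a[3] + a[s] + lim - 3)[t] > lim ∨ a[3] + a[s] > -1.
Check whether store(a, a[3] + a[s] + 4, a[3] + a[s] + lim - 3)[t] > lim ∨ a[3] + a[s] > -4 implies it.
Countermodel: at the initial state a = {[3] = -5, [5] = 4, elsewhere 2}, lim = 0, s = 5, t = 3, the precondition holds but the weakest precondition fails.
Answer: invalid


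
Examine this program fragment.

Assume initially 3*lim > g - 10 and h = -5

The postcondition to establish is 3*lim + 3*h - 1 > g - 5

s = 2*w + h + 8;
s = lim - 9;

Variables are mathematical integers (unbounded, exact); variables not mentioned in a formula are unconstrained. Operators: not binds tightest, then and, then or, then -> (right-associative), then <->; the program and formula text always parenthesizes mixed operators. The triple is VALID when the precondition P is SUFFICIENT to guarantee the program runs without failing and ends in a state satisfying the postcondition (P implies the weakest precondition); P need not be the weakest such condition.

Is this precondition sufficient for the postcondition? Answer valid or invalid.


Working backward. After the program, the postcondition 3*lim + 3*h - 1 > g - 5 must hold; in canonical form it is 3*h + 3*lim > g - 4.
Before s := lim - 9: 3*h + 3*lim > g - 4
Before s := 2*w + h + 8: 3*h + 3*lim > g - 4
The weakest precondition is 3*h + 3*lim > g - 4.
Check whether 3*lim > g - 10 and h = -5 implies it.
Countermodel: at the initial state g = 0, h = -5, lim = 0, the precondition holds but the weakest precondition fails.
Answer: invalid


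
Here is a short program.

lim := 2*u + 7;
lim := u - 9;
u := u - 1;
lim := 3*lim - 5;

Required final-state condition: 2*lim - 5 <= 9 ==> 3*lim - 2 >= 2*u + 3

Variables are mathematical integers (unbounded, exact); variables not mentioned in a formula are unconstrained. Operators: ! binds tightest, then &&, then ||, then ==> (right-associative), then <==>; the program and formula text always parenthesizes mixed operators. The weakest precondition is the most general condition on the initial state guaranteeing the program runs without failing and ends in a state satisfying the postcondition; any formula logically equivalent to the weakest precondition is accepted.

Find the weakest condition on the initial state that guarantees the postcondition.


Working backward. After the program, the postcondition 2*lim - 5 <= 9 ==> 3*lim - 2 >= 2*u + 3 must hold; in canonical form it is 2*lim <= 14 ==> 3*lim >= 2*u + 5.
Before lim := 3*lim - 5: 6*lim <= 24 ==> 9*lim >= 2*u + 20
Before u := u - 1: 6*lim <= 24 ==> 9*lim >= 2*u + 18
Before lim := u - 9: 6*u <= 78 ==> 7*u >= 99
Before lim := 2*u + 7: 6*u <= 78 ==> 7*u >= 99
Answer: WP = 6*u <= 78 ==> 7*u >= 99


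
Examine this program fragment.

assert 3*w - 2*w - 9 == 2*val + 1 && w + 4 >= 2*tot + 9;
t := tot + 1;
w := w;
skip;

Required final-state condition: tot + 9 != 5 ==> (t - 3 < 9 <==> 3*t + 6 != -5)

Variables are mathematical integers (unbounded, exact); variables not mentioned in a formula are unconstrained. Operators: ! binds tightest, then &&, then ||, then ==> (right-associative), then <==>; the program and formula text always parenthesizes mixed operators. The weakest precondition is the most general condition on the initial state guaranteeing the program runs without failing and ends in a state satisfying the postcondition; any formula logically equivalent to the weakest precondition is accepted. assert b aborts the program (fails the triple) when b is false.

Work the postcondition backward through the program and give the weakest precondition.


Working backward. After the program, the postcondition tot + 9 != 5 ==> (t - 3 < 9 <==> 3*t + 6 != -5) must hold; in canonical form it is tot != -4 ==> (t < 12 <==> 3*t != -11).
Before skip: tot != -4 ==> (t < 12 <==> 3*t != -11)
Before w := w: tot != -4 ==> (t < 12 <==> 3*t != -11)
Before t := tot + 1: tot != -4 ==> (tot < 11 <==> 3*tot != -14)
Before assert 3*w - 2*w - 9 == 2*val + 1 && w + 4 >= 2*tot + 9: w == 2*val + 10 && w >= 2*tot + 5 && (tot != -4 ==> (tot < 11 <==> 3*tot != -14))
Answer: WP = w == 2*val + 10 && w >= 2*tot + 5 && (tot != -4 ==> (tot < 11 <==> 3*tot != -14))


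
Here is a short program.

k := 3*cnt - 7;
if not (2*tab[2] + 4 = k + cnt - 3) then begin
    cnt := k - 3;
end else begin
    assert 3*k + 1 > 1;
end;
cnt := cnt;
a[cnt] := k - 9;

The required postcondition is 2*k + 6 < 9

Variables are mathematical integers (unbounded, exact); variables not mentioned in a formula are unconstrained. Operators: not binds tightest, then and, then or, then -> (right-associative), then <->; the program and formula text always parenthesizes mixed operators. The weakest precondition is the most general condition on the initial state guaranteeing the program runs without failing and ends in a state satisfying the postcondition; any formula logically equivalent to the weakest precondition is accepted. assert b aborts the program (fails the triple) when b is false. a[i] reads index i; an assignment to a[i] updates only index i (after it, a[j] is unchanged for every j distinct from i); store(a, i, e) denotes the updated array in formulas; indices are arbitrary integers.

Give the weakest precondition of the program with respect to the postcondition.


Working backward. After the program, the postcondition 2*k + 6 < 9 must hold; in canonical form it is 2*k < 3.
Before a[cnt] := k - 9: 2*k < 3
Before cnt := cnt: 2*k < 3
Then branch requires 2*k < 3; else branch requires 3*k > 0 and 2*k < 3.
Before the if: ((not (2*tab[2] = cnt + k - 7)) -> 2*k < 3) and (2*tab[2] = cnt + k - 7 -> (3*k > 0 and 2*k < 3))
Before k := 3*cnt - 7: ((not (2*tab[2] = 4*cnt - 14)) -> 6*cnt < 17) and (2*tab[2] = 4*cnt - 14 -> (9*cnt > 21 and 6*cnt < 17))
Answer: WP = ((not (2*tab[2] = 4*cnt - 14)) -> 6*cnt < 17) and (2*tab[2] = 4*cnt - 14 -> (9*cnt > 21 and 6*cnt < 17))


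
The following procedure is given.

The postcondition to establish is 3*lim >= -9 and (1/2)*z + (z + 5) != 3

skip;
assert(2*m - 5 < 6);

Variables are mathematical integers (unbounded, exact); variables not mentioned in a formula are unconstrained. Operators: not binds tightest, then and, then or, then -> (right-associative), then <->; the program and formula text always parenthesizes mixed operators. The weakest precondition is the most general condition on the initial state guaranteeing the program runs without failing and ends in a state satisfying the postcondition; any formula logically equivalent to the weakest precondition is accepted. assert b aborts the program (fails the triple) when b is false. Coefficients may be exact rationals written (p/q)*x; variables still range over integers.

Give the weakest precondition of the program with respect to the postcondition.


Working backward. After the program, the postcondition 3*lim >= -9 and (1/2)*z + (z + 5) != 3 must hold; in canonical form it is 3*lim >= -9 and (3/2)*z != -2.
Before assert 2*m - 5 < 6: 2*m < 11 and 3*lim >= -9 and (3/2)*z != -2
Before skip: 2*m < 11 and 3*lim >= -9 and (3/2)*z != -2
Answer: WP = 2*m < 11 and 3*lim >= -9 and (3/2)*z != -2


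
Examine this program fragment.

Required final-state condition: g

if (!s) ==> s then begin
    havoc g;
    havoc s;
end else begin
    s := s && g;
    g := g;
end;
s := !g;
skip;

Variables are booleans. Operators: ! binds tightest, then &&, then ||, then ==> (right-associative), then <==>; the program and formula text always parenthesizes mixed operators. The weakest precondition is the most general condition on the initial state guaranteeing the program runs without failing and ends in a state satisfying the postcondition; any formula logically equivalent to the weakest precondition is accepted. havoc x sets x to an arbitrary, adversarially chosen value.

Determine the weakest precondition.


Working backward. After the program, g must hold.
Before skip: g
Before s := !g: g
Then branch requires false; else branch requires g.
Before the if: (!((!s) ==> s)) && ((!((!s) ==> s)) ==> g)
Answer: WP = (!((!s) ==> s)) && ((!((!s) ==> s)) ==> g)


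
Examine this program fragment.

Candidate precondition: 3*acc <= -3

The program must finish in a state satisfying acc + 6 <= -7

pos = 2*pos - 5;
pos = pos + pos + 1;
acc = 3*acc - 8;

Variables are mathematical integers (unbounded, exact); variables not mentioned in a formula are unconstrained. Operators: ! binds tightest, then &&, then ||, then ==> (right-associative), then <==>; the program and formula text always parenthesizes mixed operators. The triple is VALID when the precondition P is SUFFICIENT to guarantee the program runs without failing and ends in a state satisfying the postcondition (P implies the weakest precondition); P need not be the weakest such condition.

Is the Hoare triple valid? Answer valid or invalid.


Working backward. After the program, the postcondition acc + 6 <= -7 must hold; in canonical form it is acc <= -13.
Before acc := 3*acc - 8: 3*acc <= -5
Before pos := pos + pos + 1: 3*acc <= -5
Before pos := 2*pos - 5: 3*acc <= -5
The weakest precondition is 3*acc <= -5.
Check whether 3*acc <= -3 implies it.
Countermodel: at the initial state acc = -1, the precondition holds but the weakest precondition fails.
Answer: invalid


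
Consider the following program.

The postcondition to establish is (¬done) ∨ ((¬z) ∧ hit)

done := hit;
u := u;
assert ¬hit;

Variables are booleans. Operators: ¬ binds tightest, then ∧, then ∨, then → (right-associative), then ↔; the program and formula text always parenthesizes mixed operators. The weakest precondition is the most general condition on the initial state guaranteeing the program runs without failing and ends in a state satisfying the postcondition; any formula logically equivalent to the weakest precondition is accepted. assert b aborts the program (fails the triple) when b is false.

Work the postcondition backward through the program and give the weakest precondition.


Working backward. After the program, (¬done) ∨ ((¬z) ∧ hit) must hold.
Before assert ¬hit: (¬hit) ∧ ((¬done) ∨ ((¬z) ∧ hit))
Before u := u: (¬hit) ∧ ((¬done) ∨ ((¬z) ∧ hit))
Before done := hit: (¬hit) ∧ ((¬hit) ∨ ((¬z) ∧ hit))
Answer: WP = (¬hit) ∧ ((¬hit) ∨ ((¬z) ∧ hit))


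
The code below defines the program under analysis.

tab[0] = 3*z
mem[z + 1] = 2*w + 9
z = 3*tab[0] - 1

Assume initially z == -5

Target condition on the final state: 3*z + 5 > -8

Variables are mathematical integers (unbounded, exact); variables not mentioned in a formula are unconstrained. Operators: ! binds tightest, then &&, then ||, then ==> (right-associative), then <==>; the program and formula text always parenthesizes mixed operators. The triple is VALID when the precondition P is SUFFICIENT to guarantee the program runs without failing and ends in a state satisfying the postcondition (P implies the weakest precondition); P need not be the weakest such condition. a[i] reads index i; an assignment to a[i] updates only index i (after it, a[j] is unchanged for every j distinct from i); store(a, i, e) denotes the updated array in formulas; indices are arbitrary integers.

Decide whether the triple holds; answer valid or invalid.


Working backward. After the program, the postcondition 3*z + 5 > -8 must hold; in canonical form it is 3*z > -13.
Before z := 3*tab[0] - 1: 9*tab[0] > -10
Before mem[z + 1] := 2*w + 9: 9*tab[0] > -10
Before tab[0] := 3*z: 27*z > -10
The weakest precondition is 27*z > -10.
Check whether z == -5 implies it.
Countermodel: at the initial state z = -5, the precondition holds but the weakest precondition fails.
Answer: invalid


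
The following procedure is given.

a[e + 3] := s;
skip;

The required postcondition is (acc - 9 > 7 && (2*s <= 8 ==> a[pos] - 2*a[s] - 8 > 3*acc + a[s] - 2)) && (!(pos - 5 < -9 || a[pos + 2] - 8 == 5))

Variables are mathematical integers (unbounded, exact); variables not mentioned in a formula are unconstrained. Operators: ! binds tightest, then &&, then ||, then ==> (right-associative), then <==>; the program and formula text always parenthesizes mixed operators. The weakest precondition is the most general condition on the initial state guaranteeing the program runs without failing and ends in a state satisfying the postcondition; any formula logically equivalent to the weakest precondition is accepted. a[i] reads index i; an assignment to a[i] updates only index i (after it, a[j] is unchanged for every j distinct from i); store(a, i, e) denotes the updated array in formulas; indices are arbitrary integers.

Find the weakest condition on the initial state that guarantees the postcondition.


Working backward. After the program, the postcondition (acc - 9 > 7 && (2*s <= 8 ==> a[pos] - 2*a[s] - 8 > 3*acc + a[s] - 2)) && (!(pos - 5 < -9 || a[pos + 2] - 8 == 5)) must hold; in canonical form it is acc > 16 && (2*s <= 8 ==> a[pos] > 3*a[s] + 3*acc + 6) && (!(pos < -4 || a[pos + 2] == 13)).
Before skip: acc > 16 && (2*s <= 8 ==> a[pos] > 3*a[s] + 3*acc + 6) && (!(pos < -4 || a[pos + 2] == 13))
Before a[e + 3] := s: acc > 16 && (2*s <= 8 ==> store(a, e + 3, s)[pos] > 3*store(a, e + 3, s)[s] + 3*acc + 6) && (!(pos < -4 || store(a, e + 3, s)[pos + 2] == 13))
Answer: WP = acc > 16 && (2*s <= 8 ==> store(a, e + 3, s)[pos] > 3*store(a, e + 3, s)[s] + 3*acc + 6) && (!(pos < -4 || store(a, e + 3, s)[pos + 2] == 13))


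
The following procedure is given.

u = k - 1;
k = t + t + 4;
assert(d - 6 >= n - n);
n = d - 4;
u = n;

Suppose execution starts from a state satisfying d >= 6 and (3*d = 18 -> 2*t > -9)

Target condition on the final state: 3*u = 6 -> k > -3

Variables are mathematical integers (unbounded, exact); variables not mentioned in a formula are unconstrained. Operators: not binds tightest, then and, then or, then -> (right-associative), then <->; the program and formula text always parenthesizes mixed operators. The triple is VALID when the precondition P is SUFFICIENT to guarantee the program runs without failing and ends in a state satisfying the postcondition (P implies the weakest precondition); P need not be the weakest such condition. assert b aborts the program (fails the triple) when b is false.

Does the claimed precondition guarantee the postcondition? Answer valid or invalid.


Working backward. After the program, 3*u = 6 -> k > -3 must hold.
Before u := n: 3*n = 6 -> k > -3
Before n := d - 4: 3*d = 18 -> k > -3
Before assert d - 6 >= n - n: d >= 6 and (3*d = 18 -> k > -3)
Before k := t + t + 4: d >= 6 and (3*d = 18 -> 2*t > -7)
Before u := k - 1: d >= 6 and (3*d = 18 -> 2*t > -7)
The weakest precondition is d >= 6 and (3*d = 18 -> 2*t > -7).
Check whether d >= 6 and (3*d = 18 -> 2*t > -9) implies it.
Countermodel: at the initial state d = 6, t = -4, the precondition holds but the weakest precondition fails.
Answer: invalid


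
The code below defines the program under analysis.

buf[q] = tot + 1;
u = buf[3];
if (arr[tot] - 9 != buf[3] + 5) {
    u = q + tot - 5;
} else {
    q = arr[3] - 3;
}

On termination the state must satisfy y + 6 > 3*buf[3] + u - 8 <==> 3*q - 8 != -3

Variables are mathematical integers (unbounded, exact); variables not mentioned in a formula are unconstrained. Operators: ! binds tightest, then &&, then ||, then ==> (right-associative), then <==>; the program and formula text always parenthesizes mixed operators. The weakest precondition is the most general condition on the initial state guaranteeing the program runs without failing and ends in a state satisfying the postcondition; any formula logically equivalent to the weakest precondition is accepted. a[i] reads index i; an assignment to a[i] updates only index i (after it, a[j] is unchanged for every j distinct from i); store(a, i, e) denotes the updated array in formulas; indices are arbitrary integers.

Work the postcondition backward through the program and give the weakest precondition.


Working backward. After the program, the postcondition y + 6 > 3*buf[3] + u - 8 <==> 3*q - 8 != -3 must hold; in canonical form it is y > 3*buf[3] + u - 14 <==> 3*q != 5.
Then branch requires y > 3*buf[3] + q + tot - 19 <==> 3*q != 5; else branch requires y > 3*buf[3] + u - 14 <==> 3*arr[3] != 14.
Before the if: (arr[tot] != buf[3] + 14 ==> (y > 3*buf[3] + q + tot - 19 <==> 3*q != 5)) && ((!(arr[tot] != buf[3] + 14)) ==> (y > 3*buf[3] + u - 14 <==> 3*arr[3] != 14))
Before u := buf[3]: (arr[tot] != buf[3] + 14 ==> (y > 3*buf[3] + q + tot - 19 <==> 3*q != 5)) && ((!(arr[tot] != buf[3] + 14)) ==> (y > 4*buf[3] - 14 <==> 3*arr[3] != 14))
Before buf[q] := tot + 1: (arr[tot] != store(buf, q, tot + 1)[3] + 14 ==> (y > 3*store(buf, q, tot + 1)[3] + q + tot - 19 <==> 3*q != 5)) && ((!(arr[tot] != store(buf, q, tot + 1)[3] + 14)) ==> (y > 4*store(buf, q, tot + 1)[3] - 14 <==> 3*arr[3] != 14))
Answer: WP = (arr[tot] != store(buf, q, tot + 1)[3] + 14 ==> (y > 3*store(buf, q, tot + 1)[3] + q + tot - 19 <==> 3*q != 5)) && ((!(arr[tot] != store(buf, q, tot + 1)[3] + 14)) ==> (y > 4*store(buf, q, tot + 1)[3] - 14 <==> 3*arr[3] != 14))


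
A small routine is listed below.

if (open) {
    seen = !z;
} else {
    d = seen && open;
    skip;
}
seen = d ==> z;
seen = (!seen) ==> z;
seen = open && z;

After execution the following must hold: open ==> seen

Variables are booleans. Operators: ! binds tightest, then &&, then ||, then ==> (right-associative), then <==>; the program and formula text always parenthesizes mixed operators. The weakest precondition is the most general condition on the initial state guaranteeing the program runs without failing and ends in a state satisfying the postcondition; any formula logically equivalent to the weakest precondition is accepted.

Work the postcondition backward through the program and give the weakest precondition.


Working backward. After the program, open ==> seen must hold.
Before seen := open && z: open ==> (open && z)
Before seen := (!seen) ==> z: open ==> (open && z)
Before seen := d ==> z: open ==> (open && z)
Then branch requires open ==> (open && z); else branch requires open ==> (open && z).
Before the if: (open ==> (open ==> (open && z))) && ((!open) ==> (open ==> (open && z)))
Answer: WP = (open ==> (open ==> (open && z))) && ((!open) ==> (open ==> (open && z)))


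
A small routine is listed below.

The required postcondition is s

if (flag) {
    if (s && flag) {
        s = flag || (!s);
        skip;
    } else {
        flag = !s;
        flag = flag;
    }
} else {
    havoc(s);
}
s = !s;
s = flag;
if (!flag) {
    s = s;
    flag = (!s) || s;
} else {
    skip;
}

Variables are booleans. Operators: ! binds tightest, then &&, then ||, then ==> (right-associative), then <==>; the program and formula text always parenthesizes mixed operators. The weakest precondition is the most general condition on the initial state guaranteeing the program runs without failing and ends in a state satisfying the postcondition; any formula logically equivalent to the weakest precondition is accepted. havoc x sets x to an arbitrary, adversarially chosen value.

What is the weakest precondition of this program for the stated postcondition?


Working backward. After the program, s must hold.
Then branch requires s; else branch requires s.
Before the if: ((!flag) ==> s) && (flag ==> s)
Before s := flag: (!flag) ==> flag
Before s := !s: (!flag) ==> flag
Then branch requires ((s && flag) ==> ((!flag) ==> flag)) && ((!(s && flag)) ==> (s ==> (!s))); else branch requires (!flag) ==> flag.
Before the if: (flag ==> (((s && flag) ==> ((!flag) ==> flag)) && ((!(s && flag)) ==> (s ==> (!s))))) && ((!flag) ==> ((!flag) ==> flag))
Answer: WP = (flag ==> (((s && flag) ==> ((!flag) ==> flag)) && ((!(s && flag)) ==> (s ==> (!s))))) && ((!flag) ==> ((!flag) ==> flag))


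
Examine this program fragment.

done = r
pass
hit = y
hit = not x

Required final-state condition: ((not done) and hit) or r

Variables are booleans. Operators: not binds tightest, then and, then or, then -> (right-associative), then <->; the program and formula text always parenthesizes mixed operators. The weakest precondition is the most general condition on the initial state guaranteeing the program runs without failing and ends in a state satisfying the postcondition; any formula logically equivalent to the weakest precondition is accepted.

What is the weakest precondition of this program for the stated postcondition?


Working backward. After the program, ((not done) and hit) or r must hold.
Before hit := not x: ((not done) and (not x)) or r
Before hit := y: ((not done) and (not x)) or r
Before skip: ((not done) and (not x)) or r
Before done := r: ((not r) and (not x)) or r
Answer: WP = ((not r) and (not x)) or r
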